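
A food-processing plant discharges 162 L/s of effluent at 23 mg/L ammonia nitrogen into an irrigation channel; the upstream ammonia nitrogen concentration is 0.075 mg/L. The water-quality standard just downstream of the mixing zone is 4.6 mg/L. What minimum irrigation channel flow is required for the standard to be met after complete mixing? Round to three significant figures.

659 L/s

Set C_mix = 4.6: (Q·0.07500 + 162.0·23.00) / (Q + 162.0) = 4.6
→ Q = 162.0·(23.00 − 4.6)/(4.6 − 0.07500) = 658.7 L/s.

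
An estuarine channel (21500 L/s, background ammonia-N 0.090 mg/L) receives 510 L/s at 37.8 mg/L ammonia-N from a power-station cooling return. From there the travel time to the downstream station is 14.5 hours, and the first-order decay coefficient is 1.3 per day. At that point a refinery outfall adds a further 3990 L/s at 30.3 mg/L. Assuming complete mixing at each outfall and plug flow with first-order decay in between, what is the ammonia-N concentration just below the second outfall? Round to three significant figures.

Flow-weighted average: C = (21500·0.09000 + 510.0·37.80) / 22010 = 21210/22010 = 0.9638 mg/L; combined flow 22010 L/s.
First-order decay: C = 0.9638·exp(−k·t) = 0.9638·0.4559 = 0.4394 mg/L.
Second outfall: C = (22010·0.4394 + 3990·30.30)/26000 = 5.022 mg/L.

5.02 mg/L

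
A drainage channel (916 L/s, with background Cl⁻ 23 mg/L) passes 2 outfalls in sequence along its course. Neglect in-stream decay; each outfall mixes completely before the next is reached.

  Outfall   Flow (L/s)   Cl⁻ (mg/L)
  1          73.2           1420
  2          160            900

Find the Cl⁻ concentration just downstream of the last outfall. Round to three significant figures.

234 mg/L

Below outfall 1: Q → 989.2 L/s, C = (916.0·23.00 + 73.20·1420)/989.2 = 126.4 mg/L.
Below outfall 2: Q → 1149 L/s, C = (989.2·126.4 + 160.0·900.0)/1149 = 234.1 mg/L.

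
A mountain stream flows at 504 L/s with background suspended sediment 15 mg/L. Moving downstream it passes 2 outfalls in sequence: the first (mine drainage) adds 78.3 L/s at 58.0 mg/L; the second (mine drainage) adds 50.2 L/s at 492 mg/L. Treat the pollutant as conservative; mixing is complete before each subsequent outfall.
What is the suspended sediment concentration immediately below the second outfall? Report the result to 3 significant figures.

Below outfall 1: Q → 582.3 L/s, C = (504.0·15.00 + 78.30·58.00)/582.3 = 20.78 mg/L.
Below outfall 2: Q → 632.5 L/s, C = (582.3·20.78 + 50.20·492.0)/632.5 = 58.18 mg/L.

58.2 mg/L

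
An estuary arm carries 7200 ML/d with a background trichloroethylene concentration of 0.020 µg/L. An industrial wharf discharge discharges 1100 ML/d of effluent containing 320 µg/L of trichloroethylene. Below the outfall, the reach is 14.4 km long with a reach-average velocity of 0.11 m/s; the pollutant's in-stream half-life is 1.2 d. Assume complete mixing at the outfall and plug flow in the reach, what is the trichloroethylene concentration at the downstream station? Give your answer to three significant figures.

17.7 µg/L

After mixing, C = (7200·0.02000 + 1100·320.0) / 8300 = 352100/8300 = 42.43 µg/L.
Travel time t = 14.4·1000 / 0.11 = 130900 s = 36.36 h.
Half-life 1.2 d → k = ln 2 / 1.2 = 0.5776 d⁻¹.
After decay, C = 42.43 × e^(−kt) = 42.43 × 0.4168 = 17.68 µg/L.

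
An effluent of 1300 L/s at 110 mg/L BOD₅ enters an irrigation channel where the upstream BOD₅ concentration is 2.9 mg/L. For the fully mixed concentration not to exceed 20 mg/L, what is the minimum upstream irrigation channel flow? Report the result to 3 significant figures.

Set C_mix = 20: (Q·2.900 + 1300·110.0) / (Q + 1300) = 20
→ Q = 1300·(110.0 − 20)/(20 − 2.900) = 6842 L/s.

6840 L/s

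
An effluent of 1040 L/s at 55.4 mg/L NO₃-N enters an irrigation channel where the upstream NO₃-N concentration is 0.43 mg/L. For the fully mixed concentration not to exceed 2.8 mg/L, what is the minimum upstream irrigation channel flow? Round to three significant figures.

23100 L/s

Set C_mix = 2.8: (Q·0.4300 + 1040·55.40) / (Q + 1040) = 2.8
→ Q = 1040·(55.40 − 2.8)/(2.8 − 0.4300) = 23080 L/s.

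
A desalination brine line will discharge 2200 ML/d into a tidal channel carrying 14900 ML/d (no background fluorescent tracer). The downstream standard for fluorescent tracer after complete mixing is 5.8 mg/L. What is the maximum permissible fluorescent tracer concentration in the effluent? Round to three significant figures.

45.1 mg/L

At the limit, (Qr·Cr + Qe·Cₑ)/(Qr + Qe) = 5.8:
Cₑ = (17100·5.8 − 14900·0) / 2200 = 45.08 mg/L.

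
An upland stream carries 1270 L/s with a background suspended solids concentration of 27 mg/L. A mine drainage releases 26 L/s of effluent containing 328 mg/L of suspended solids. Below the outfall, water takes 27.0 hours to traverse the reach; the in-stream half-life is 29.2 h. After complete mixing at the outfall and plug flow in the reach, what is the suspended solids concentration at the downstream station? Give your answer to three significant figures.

17.4 mg/L

Flow-weighted average: C = (1270·27.00 + 26.00·328.0) / 1296 = 42820/1296 = 33.04 mg/L.
Half-life 29.2 h → k = ln 2 / 29.2 = 0.02374 h⁻¹ = 0.5697 d⁻¹.
Applying C = C₀e^(−kt): 33.04 × 0.5268 = 17.40 mg/L.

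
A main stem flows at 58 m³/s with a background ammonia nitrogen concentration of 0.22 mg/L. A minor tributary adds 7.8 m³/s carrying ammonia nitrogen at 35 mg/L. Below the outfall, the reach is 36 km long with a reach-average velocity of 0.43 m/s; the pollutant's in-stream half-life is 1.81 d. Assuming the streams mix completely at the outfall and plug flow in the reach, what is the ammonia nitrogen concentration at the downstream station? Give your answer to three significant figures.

3.00 mg/L

Mixed concentration C = ΣQC/ΣQ = (58.00·0.2200 + 7.800·35.00) / 65.80 = 285.8/65.80 = 4.343 mg/L.
Travel time t = 36·1000 / 0.43 = 83720 s = 23.26 h.
Half-life 1.81 d → k = ln 2 / 1.81 = 0.3830 d⁻¹.
After decay, C = 4.343 × e^(−kt) = 4.343 × 0.6900 = 2.997 mg/L.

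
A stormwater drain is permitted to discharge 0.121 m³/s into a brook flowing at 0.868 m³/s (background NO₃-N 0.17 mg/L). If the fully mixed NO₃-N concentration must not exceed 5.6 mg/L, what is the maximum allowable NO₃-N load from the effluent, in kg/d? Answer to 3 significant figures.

Mass balance at the limit: 0.8680·0.1700 + 0.1210·Cₑ = 0.9890·5.6 → Cₑ = 44.55 mg/L.
Load = 0.1210 m³/s × 44.55 g/m³ × 86 400 s/d = 465.8 kg/d.

466 kg/d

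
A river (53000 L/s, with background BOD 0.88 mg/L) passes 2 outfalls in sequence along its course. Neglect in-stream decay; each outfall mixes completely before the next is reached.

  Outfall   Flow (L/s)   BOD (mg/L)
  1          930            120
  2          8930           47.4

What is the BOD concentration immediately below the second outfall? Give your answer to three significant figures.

Below outfall 1: Q → 53930 L/s, C = (53000·0.8800 + 930.0·120.0)/53930 = 2.934 mg/L.
Below outfall 2: Q → 62860 L/s, C = (53930·2.934 + 8930·47.40)/62860 = 9.251 mg/L.

9.25 mg/L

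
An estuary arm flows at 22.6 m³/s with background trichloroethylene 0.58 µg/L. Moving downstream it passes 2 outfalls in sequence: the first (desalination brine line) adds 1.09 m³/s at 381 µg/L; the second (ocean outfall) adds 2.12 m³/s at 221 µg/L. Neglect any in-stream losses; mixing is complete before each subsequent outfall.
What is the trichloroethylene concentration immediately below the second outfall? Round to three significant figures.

Below outfall 1: Q → 23.69 m³/s, C = (22.60·0.5800 + 1.090·381.0)/23.69 = 18.08 µg/L.
Below outfall 2: Q → 25.81 m³/s, C = (23.69·18.08 + 2.120·221.0)/25.81 = 34.75 µg/L.

34.8 µg/L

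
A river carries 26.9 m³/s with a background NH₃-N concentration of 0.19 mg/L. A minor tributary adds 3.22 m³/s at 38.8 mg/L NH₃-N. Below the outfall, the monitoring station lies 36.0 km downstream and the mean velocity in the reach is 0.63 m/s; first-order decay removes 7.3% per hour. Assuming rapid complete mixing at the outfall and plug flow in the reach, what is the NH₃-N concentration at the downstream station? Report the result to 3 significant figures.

Conservation of mass: C = (26.90·0.1900 + 3.220·38.80) / 30.12 = 130.0/30.12 = 4.318 mg/L.
Travel time t = 36.0·1000 / 0.63 = 57140 s = 15.87 h.
7.3%/h lost → k = −ln(1 − 0.073) = 0.07580 h⁻¹.
Applying C = C₀e^(−kt): 4.318 × 0.3002 = 1.296 mg/L.

1.30 mg/L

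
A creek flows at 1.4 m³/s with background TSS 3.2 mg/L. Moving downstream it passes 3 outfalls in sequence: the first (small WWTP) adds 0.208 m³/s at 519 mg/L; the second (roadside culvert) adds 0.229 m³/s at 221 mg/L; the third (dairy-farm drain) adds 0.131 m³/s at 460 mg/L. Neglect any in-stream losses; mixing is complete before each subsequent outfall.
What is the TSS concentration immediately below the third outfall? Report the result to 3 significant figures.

Outfall 1: combined Q = 1.608 m³/s; C = (1.400·3.200 + 0.2080·519.0)/1.608 = 69.92 mg/L.
Outfall 2: combined Q = 1.837 m³/s; C = (1.608·69.92 + 0.2290·221.0)/1.837 = 88.75 mg/L.
Outfall 3: combined Q = 1.968 m³/s; C = (1.837·88.75 + 0.1310·460.0)/1.968 = 113.5 mg/L.

113 mg/L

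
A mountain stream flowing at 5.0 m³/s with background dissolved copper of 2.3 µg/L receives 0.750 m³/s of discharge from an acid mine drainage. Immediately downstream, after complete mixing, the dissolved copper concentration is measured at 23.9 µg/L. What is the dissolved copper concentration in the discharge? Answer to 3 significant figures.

Mass balance: 5.000·2.300 + 0.7500·Cₑ = 5.750·23.90
→ Cₑ = (5.750·23.90 − 5.000·2.300) / 0.7500 = 167.9 µg/L.

168 µg/L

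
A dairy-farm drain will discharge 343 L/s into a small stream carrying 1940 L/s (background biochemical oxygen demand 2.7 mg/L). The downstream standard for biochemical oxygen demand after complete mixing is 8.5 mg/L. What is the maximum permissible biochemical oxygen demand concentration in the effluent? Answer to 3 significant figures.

At the limit, (Qr·Cr + Qe·Cₑ)/(Qr + Qe) = 8.5:
Cₑ = (2283·8.5 − 1940·2.700) / 343.0 = 41.30 mg/L.

41.3 mg/L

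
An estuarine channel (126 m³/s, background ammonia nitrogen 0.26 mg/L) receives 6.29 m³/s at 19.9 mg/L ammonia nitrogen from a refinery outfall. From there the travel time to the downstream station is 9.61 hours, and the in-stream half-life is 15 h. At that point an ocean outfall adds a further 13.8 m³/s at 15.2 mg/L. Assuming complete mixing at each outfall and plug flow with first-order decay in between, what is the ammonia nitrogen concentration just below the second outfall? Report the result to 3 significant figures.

Conservation of mass: C = (126.0·0.2600 + 6.290·19.90) / 132.3 = 157.9/132.3 = 1.194 mg/L; combined flow 132.3 m³/s.
Half-life 15 h → k = ln 2 / 15 = 0.04621 h⁻¹ = 1.109 d⁻¹.
Applying C = C₀e^(−kt): 1.194 × 0.6414 = 0.7657 mg/L.
At the second outfall, C = (132.3·0.7657 + 13.80·15.20) / (132.3 + 13.80) = 2.129 mg/L.

2.13 mg/L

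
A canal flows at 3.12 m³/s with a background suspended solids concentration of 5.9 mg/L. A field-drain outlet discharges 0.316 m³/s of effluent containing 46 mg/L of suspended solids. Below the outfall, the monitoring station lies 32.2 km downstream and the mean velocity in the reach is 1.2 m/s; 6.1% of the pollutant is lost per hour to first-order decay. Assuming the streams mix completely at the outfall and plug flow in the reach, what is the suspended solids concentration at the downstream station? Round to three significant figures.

6.00 mg/L

Mixed concentration C = ΣQC/ΣQ = (3.120·5.900 + 0.3160·46.00) / 3.436 = 32.94/3.436 = 9.588 mg/L.
Travel time t = 32.2·1000 / 1.2 = 26830 s = 7.454 h.
6.1%/h lost → k = −ln(1 − 0.061) = 0.06294 h⁻¹.
First-order decay: C = 9.588·exp(−k·t) = 9.588·0.6255 = 5.998 mg/L.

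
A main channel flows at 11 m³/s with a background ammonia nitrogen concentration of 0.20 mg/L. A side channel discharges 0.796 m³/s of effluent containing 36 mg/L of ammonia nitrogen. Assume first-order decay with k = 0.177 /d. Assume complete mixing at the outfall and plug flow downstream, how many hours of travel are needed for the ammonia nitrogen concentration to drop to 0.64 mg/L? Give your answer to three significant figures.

Conservation of mass: C = (11.00·0.2000 + 0.7960·36.00) / 11.80 = 30.86/11.80 = 2.616 mg/L.
2.616·exp(−k·t) = 0.64 → t = ln(2.616/0.64)/k = 687200 s = 190.9 h.

191 h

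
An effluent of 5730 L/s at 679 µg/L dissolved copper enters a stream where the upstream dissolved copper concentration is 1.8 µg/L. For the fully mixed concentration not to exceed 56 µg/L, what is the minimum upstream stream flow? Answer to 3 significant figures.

Set C_mix = 56: (Q·1.800 + 5730·679.0) / (Q + 5730) = 56
→ Q = 5730·(679.0 − 56)/(56 − 1.800) = 65860 L/s.

65900 L/s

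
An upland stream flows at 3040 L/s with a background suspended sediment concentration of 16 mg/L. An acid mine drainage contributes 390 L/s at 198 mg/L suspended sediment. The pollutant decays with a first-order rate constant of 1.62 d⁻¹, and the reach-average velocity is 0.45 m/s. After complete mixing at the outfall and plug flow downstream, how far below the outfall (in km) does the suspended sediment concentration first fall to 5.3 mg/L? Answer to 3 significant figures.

46.4 km

Flow-weighted average: C = (3040·16.00 + 390.0·198.0) / 3430 = 125900/3430 = 36.69 mg/L.
Set 36.69·exp(−k·t) = 5.3 → t = ln(36.69/5.3)/k = 103200 s = 28.67 h.
Distance = v·t = 0.45·103200 = 46440 m = 46.44 km.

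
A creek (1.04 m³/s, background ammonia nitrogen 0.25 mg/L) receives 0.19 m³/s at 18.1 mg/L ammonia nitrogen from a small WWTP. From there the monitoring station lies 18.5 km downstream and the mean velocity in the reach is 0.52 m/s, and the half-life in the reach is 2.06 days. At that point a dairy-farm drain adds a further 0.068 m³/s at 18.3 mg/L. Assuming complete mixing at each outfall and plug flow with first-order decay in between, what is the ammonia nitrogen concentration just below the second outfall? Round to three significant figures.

Conservation of mass: C = (1.040·0.2500 + 0.1900·18.10) / 1.230 = 3.699/1.230 = 3.007 mg/L; combined flow 1.230 m³/s.
Travel time t = 18.5·1000 / 0.52 = 35580 s = 9.882 h.
Half-life 2.06 d → k = ln 2 / 2.06 = 0.3365 d⁻¹.
Decay over the reach: 3.007·exp(−kt) = 3.007·0.8706 = 2.618 mg/L.
At the second outfall, C = (1.230·2.618 + 0.06800·18.30) / (1.230 + 0.06800) = 3.440 mg/L.

3.44 mg/L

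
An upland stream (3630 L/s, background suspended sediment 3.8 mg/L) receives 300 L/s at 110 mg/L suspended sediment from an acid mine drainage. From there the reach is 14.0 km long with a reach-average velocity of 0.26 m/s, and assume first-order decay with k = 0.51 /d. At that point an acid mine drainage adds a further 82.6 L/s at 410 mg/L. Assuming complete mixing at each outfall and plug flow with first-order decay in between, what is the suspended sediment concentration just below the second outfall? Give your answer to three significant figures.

16.9 mg/L

Flow-weighted average: C = (3630·3.800 + 300.0·110.0) / 3930 = 46790/3930 = 11.91 mg/L; combined flow 3930 L/s.
Travel time t = 14.0·1000 / 0.26 = 53850 s = 14.96 h.
Decay over the reach: 11.91·exp(−kt) = 11.91·0.7277 = 8.665 mg/L.
At the second outfall, C = (3930·8.665 + 82.60·410.0) / (3930 + 82.60) = 16.93 mg/L.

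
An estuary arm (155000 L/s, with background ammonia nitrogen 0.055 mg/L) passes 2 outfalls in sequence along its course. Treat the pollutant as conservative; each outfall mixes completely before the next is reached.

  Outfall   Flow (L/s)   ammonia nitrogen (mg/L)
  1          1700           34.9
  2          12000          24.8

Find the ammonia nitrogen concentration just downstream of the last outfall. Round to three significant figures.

Below outfall 1: Q → 156700 L/s, C = (155000·0.05500 + 1700·34.90)/156700 = 0.4330 mg/L.
Below outfall 2: Q → 168700 L/s, C = (156700·0.4330 + 12000·24.80)/168700 = 2.166 mg/L.

2.17 mg/L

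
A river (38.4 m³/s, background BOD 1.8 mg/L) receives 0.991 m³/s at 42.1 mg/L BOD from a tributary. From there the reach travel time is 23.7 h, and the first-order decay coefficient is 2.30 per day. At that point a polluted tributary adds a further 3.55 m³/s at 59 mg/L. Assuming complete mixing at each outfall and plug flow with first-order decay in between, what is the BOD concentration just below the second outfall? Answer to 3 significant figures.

5.14 mg/L

Mixed concentration C = ΣQC/ΣQ = (38.40·1.800 + 0.9910·42.10) / 39.39 = 110.8/39.39 = 2.814 mg/L; combined flow 39.39 m³/s.
First-order decay: C = 2.814·exp(−k·t) = 2.814·0.1032 = 0.2903 mg/L.
Second outfall: C = (39.39·0.2903 + 3.550·59.00)/42.94 = 5.144 mg/L.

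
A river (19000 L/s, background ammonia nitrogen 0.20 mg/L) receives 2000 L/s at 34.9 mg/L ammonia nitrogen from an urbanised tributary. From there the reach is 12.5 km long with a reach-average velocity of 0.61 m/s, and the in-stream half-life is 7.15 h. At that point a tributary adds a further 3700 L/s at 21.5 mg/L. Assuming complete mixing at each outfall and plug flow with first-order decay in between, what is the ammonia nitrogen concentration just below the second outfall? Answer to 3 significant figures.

4.94 mg/L

Conservation of mass: C = (19000·0.2000 + 2000·34.90) / 21000 = 73600/21000 = 3.505 mg/L; combined flow 21000 L/s.
Travel time t = 12.5·1000 / 0.61 = 20490 s = 5.692 h.
Half-life 7.15 h → k = ln 2 / 7.15 = 0.09694 h⁻¹ = 2.327 d⁻¹.
Applying C = C₀e^(−kt): 3.505 × 0.5759 = 2.018 mg/L.
At the second outfall, C = (21000·2.018 + 3700·21.50) / (21000 + 3700) = 4.937 mg/L.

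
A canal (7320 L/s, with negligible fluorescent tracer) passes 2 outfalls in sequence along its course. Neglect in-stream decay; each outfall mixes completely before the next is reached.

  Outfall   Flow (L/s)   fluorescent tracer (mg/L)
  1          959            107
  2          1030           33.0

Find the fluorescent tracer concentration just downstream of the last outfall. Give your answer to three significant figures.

After outfall 1: Q = 7320 + 959.0 = 8279 L/s; C = (7320·0 + 959.0·107.0)/8279 = 12.39 mg/L.
After outfall 2: Q = 8279 + 1030 = 9309 L/s; C = (8279·12.39 + 1030·33.00)/9309 = 14.67 mg/L.

14.7 mg/L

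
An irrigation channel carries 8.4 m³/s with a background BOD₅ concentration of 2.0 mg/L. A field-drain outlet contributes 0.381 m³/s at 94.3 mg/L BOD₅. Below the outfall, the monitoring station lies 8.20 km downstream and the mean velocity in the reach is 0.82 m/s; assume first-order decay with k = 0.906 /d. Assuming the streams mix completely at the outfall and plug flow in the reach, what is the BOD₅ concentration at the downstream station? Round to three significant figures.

Flow-weighted average: C = (8.400·2.000 + 0.3810·94.30) / 8.781 = 52.73/8.781 = 6.005 mg/L.
Travel time t = 8.20·1000 / 0.82 = 10000 s = 2.778 h.
After decay, C = 6.005 × e^(−kt) = 6.005 × 0.9004 = 5.407 mg/L.

5.41 mg/L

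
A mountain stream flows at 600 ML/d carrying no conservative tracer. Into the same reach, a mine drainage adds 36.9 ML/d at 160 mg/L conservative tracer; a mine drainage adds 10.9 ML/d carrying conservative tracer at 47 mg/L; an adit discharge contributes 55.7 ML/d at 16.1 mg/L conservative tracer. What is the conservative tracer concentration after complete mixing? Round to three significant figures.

After mixing, C = (600.0·0 + 36.90·160.0 + 10.90·47.00 + 55.70·16.10) / 703.5 = 7313/703.5 = 10.40 mg/L.

10.4 mg/L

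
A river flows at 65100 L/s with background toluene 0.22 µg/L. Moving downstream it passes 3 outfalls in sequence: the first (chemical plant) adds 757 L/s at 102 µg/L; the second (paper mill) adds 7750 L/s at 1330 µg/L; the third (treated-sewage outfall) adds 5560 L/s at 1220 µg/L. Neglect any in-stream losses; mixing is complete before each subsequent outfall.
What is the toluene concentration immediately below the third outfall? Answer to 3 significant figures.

217 µg/L

After outfall 1: Q = 65100 + 757.0 = 65860 L/s; C = (65100·0.2200 + 757.0·102.0)/65860 = 1.390 µg/L.
After outfall 2: Q = 65860 + 7750 = 73610 L/s; C = (65860·1.390 + 7750·1330)/73610 = 141.3 µg/L.
After outfall 3: Q = 73610 + 5560 = 79170 L/s; C = (73610·141.3 + 5560·1220)/79170 = 217.0 µg/L.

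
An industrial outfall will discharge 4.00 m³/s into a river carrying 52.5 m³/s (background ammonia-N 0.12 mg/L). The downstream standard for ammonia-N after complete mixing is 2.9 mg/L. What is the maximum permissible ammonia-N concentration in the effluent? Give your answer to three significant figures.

39.4 mg/L

At the limit, (Qr·Cr + Qe·Cₑ)/(Qr + Qe) = 2.9:
Cₑ = (56.50·2.9 − 52.50·0.1200) / 4.000 = 39.39 mg/L.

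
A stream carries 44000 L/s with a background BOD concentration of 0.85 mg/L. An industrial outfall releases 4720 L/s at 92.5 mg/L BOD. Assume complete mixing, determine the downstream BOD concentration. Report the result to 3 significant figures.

9.73 mg/L

Mass balance: C = (44000·0.8500 + 4720·92.50) / 48720 = 474000/48720 = 9.729 mg/L.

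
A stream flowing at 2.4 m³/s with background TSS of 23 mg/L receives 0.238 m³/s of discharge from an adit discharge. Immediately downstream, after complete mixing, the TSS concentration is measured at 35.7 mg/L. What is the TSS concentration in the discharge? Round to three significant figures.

Mass balance: 2.400·23.00 + 0.2380·Cₑ = 2.638·35.70
→ Cₑ = (2.638·35.70 − 2.400·23.00) / 0.2380 = 163.8 mg/L.

164 mg/L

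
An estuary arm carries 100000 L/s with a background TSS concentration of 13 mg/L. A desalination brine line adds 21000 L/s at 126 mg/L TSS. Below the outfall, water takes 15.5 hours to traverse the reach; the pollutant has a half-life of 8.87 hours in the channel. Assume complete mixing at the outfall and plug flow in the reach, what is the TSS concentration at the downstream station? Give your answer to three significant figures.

After mixing, C = (100000·13.00 + 21000·126.0) / 121000 = 3946000/121000 = 32.61 mg/L.
Half-life 8.87 h → k = ln 2 / 8.87 = 0.07815 h⁻¹ = 1.875 d⁻¹.
Applying C = C₀e^(−kt): 32.61 × 0.2978 = 9.713 mg/L.

9.71 mg/L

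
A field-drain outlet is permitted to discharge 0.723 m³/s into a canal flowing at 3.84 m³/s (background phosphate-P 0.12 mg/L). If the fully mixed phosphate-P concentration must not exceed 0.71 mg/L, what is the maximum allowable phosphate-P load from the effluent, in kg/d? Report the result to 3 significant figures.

Mass balance at the limit: 3.840·0.1200 + 0.7230·Cₑ = 4.563·0.71 → Cₑ = 3.844 mg/L.
Load = 0.7230 m³/s × 3.844 g/m³ × 86 400 s/d = 240.1 kg/d.

240 kg/d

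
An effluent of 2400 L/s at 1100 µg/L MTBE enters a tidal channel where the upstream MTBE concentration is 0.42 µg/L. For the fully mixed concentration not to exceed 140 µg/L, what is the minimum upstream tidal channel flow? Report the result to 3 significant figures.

16500 L/s

Set C_mix = 140: (Q·0.4200 + 2400·1100) / (Q + 2400) = 140
→ Q = 2400·(1100 − 140)/(140 − 0.4200) = 16510 L/s.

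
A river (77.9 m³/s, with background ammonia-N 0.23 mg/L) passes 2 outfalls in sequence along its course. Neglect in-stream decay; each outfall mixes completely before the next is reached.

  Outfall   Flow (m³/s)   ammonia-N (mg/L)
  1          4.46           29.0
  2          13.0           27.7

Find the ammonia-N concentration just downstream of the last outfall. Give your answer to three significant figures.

5.32 mg/L

Below outfall 1: Q → 82.36 m³/s, C = (77.90·0.2300 + 4.460·29.00)/82.36 = 1.788 mg/L.
Below outfall 2: Q → 95.36 m³/s, C = (82.36·1.788 + 13.00·27.70)/95.36 = 5.320 mg/L.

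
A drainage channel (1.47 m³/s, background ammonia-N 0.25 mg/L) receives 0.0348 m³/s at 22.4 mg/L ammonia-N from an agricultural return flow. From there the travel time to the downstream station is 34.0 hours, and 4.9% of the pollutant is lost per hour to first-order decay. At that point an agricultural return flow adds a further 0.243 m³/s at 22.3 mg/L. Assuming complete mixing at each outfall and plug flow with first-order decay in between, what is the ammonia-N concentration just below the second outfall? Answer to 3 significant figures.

Flow-weighted average: C = (1.470·0.2500 + 0.03480·22.40) / 1.505 = 1.147/1.505 = 0.7622 mg/L; combined flow 1.505 m³/s.
4.9%/h lost → k = −ln(1 − 0.049) = 0.05024 h⁻¹.
Decay over the reach: 0.7622·exp(−kt) = 0.7622·0.1812 = 0.1381 mg/L.
At the second outfall, C = (1.505·0.1381 + 0.2430·22.30) / (1.505 + 0.2430) = 3.219 mg/L.

3.22 mg/L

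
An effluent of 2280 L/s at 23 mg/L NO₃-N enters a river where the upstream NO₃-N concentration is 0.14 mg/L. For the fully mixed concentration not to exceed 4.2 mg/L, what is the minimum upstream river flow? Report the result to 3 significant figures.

10600 L/s

Set C_mix = 4.2: (Q·0.1400 + 2280·23.00) / (Q + 2280) = 4.2
→ Q = 2280·(23.00 − 4.2)/(4.2 − 0.1400) = 10560 L/s.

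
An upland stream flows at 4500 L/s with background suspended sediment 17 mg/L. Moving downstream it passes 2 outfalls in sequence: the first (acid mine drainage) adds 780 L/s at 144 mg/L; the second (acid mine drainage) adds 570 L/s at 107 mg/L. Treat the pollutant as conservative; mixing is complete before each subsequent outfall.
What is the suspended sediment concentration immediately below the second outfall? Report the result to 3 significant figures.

After outfall 1: Q = 4500 + 780.0 = 5280 L/s; C = (4500·17.00 + 780.0·144.0)/5280 = 35.76 mg/L.
After outfall 2: Q = 5280 + 570.0 = 5850 L/s; C = (5280·35.76 + 570.0·107.0)/5850 = 42.70 mg/L.

42.7 mg/L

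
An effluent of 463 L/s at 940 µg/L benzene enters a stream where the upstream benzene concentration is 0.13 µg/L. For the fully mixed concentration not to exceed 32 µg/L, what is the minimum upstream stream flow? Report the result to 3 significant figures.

Set C_mix = 32: (Q·0.1300 + 463.0·940.0) / (Q + 463.0) = 32
→ Q = 463.0·(940.0 − 32)/(32 − 0.1300) = 13190 L/s.

13200 L/s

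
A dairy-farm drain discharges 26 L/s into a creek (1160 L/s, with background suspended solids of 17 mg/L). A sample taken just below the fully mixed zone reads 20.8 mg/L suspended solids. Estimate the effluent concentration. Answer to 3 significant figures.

190 mg/L

Mass balance: 1160·17.00 + 26.00·Cₑ = 1186·20.80
→ Cₑ = (1186·20.80 − 1160·17.00) / 26.00 = 190.3 mg/L.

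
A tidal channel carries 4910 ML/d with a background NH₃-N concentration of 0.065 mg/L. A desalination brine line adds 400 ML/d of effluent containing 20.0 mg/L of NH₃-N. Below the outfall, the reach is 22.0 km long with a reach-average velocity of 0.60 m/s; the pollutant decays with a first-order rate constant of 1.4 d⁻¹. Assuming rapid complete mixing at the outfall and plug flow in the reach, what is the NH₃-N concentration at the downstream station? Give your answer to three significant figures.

0.865 mg/L

After mixing, C = (4910·0.06500 + 400.0·20.00) / 5310 = 8319/5310 = 1.567 mg/L.
Travel time t = 22.0·1000 / 0.60 = 36670 s = 10.19 h.
First-order decay: C = 1.567·exp(−k·t) = 1.567·0.5520 = 0.8649 mg/L.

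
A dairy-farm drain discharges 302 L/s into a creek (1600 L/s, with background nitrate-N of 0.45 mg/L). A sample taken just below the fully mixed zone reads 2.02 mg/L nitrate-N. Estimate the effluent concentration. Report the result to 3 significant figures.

Mass balance: 1600·0.4500 + 302.0·Cₑ = 1902·2.020
→ Cₑ = (1902·2.020 − 1600·0.4500) / 302.0 = 10.34 mg/L.

10.3 mg/L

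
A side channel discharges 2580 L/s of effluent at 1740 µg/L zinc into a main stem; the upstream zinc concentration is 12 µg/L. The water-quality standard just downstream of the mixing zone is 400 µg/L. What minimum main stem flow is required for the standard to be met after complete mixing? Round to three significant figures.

Set C_mix = 400: (Q·12.00 + 2580·1740) / (Q + 2580) = 400
→ Q = 2580·(1740 − 400)/(400 − 12.00) = 8910 L/s.

8910 L/s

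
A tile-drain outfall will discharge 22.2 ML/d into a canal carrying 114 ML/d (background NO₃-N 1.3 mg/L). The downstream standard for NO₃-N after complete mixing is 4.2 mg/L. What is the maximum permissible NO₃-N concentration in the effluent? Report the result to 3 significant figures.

19.1 mg/L

At the limit, (Qr·Cr + Qe·Cₑ)/(Qr + Qe) = 4.2:
Cₑ = (136.2·4.2 − 114.0·1.300) / 22.20 = 19.09 mg/L.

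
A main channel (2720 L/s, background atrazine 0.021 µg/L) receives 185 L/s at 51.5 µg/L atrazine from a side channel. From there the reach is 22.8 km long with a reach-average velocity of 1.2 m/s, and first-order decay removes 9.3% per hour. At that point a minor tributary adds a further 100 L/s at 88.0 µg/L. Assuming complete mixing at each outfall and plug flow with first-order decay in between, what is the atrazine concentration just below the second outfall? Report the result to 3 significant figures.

Flow-weighted average: C = (2720·0.02100 + 185.0·51.50) / 2905 = 9585/2905 = 3.299 µg/L; combined flow 2905 L/s.
Travel time t = 22.8·1000 / 1.2 = 19000 s = 5.278 h.
9.3%/h lost → k = −ln(1 − 0.093) = 0.09761 h⁻¹.
Applying C = C₀e^(−kt): 3.299 × 0.5974 = 1.971 µg/L.
At the second outfall, C = (2905·1.971 + 100.0·88.00) / (2905 + 100.0) = 4.834 µg/L.

4.83 µg/L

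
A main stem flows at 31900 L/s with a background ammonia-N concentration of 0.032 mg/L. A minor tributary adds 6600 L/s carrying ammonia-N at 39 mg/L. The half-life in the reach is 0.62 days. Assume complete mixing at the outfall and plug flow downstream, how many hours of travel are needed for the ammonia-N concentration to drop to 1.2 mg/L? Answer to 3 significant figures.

37.0 h

Mixed concentration C = ΣQC/ΣQ = (31900·0.03200 + 6600·39.00) / 38500 = 258400/38500 = 6.712 mg/L.
Half-life 0.62 d → k = ln 2 / 0.62 = 1.118 d⁻¹.
6.712·exp(−k·t) = 1.2 → t = ln(6.712/1.2)/k = 133000 s = 36.96 h.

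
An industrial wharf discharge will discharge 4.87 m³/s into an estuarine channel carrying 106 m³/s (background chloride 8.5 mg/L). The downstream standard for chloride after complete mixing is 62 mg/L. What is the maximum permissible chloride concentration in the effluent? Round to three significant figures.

At the limit, (Qr·Cr + Qe·Cₑ)/(Qr + Qe) = 62:
Cₑ = (110.9·62 − 106.0·8.500) / 4.870 = 1226 mg/L.

1230 mg/L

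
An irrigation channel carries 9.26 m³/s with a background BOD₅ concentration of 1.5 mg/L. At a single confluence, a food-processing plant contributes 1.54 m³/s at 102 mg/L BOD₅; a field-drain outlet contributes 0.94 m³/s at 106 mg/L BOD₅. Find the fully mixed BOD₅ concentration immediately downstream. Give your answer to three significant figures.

Conservation of mass: C = (9.260·1.500 + 1.540·102.0 + 0.9400·106.0) / 11.74 = 270.6/11.74 = 23.05 mg/L.

23.1 mg/L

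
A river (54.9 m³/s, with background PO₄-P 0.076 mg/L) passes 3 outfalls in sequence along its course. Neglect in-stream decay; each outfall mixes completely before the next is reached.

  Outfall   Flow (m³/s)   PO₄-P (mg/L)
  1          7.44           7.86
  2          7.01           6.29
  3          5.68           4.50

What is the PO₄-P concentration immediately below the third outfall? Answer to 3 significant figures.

1.76 mg/L

Outfall 1: combined Q = 62.34 m³/s; C = (54.90·0.07600 + 7.440·7.860)/62.34 = 1.005 mg/L.
Outfall 2: combined Q = 69.35 m³/s; C = (62.34·1.005 + 7.010·6.290)/69.35 = 1.539 mg/L.
Outfall 3: combined Q = 75.03 m³/s; C = (69.35·1.539 + 5.680·4.500)/75.03 = 1.763 mg/L.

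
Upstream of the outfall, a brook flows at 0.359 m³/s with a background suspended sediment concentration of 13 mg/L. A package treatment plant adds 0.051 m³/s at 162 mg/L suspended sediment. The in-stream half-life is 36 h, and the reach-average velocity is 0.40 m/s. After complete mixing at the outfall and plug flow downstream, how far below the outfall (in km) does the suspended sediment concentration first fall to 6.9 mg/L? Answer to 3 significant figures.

Flow-weighted average: C = (0.3590·13.00 + 0.05100·162.0) / 0.4100 = 12.93/0.4100 = 31.53 mg/L.
Half-life 36 h → k = ln 2 / 36 = 0.01925 h⁻¹ = 0.4621 d⁻¹.
Set 31.53·exp(−k·t) = 6.9 → t = ln(31.53/6.9)/k = 284100 s = 78.92 h.
Distance = v·t = 0.40·284100 = 113600 m = 113.6 km.

114 km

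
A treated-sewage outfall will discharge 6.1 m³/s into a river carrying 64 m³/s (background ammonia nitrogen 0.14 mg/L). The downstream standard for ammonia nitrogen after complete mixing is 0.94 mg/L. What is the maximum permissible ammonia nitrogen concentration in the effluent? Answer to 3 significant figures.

9.33 mg/L

At the limit, (Qr·Cr + Qe·Cₑ)/(Qr + Qe) = 0.94:
Cₑ = (70.10·0.94 − 64.00·0.1400) / 6.100 = 9.333 mg/L.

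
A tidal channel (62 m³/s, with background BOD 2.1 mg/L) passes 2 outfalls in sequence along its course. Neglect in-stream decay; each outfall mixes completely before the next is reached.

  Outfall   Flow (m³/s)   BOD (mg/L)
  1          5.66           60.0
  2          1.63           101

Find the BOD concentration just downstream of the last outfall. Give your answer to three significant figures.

9.16 mg/L

Outfall 1: combined Q = 67.66 m³/s; C = (62.00·2.100 + 5.660·60.00)/67.66 = 6.944 mg/L.
Outfall 2: combined Q = 69.29 m³/s; C = (67.66·6.944 + 1.630·101.0)/69.29 = 9.156 mg/L.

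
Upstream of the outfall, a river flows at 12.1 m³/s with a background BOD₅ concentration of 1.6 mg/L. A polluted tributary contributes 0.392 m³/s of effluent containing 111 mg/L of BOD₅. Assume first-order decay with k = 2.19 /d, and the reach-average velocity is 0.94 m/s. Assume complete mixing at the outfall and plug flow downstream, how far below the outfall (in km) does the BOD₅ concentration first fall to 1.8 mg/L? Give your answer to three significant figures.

Conservation of mass: C = (12.10·1.600 + 0.3920·111.0) / 12.49 = 62.87/12.49 = 5.033 mg/L.
Set 5.033·exp(−k·t) = 1.8 → t = ln(5.033/1.8)/k = 40570 s = 11.27 h.
Distance = v·t = 0.94·40570 = 38130 m = 38.13 km.

38.1 km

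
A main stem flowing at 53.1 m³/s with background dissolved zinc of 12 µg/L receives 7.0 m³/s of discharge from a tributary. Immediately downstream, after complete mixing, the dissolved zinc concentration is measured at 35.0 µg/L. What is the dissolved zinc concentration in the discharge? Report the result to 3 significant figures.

Mass balance: 53.10·12.00 + 7.000·Cₑ = 60.10·35.00
→ Cₑ = (60.10·35.00 − 53.10·12.00) / 7.000 = 209.5 µg/L.

209 µg/L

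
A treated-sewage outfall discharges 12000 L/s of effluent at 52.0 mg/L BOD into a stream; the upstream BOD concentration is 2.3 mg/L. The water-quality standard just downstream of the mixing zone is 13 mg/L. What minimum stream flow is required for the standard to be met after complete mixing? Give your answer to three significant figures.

Set C_mix = 13: (Q·2.300 + 12000·52.00) / (Q + 12000) = 13
→ Q = 12000·(52.00 − 13)/(13 − 2.300) = 43740 L/s.

43700 L/s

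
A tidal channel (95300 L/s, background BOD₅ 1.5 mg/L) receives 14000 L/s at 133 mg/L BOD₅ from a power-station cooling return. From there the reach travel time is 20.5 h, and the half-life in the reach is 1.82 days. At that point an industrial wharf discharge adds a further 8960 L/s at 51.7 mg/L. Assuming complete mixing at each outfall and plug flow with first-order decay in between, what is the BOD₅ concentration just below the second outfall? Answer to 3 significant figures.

16.2 mg/L

Flow-weighted average: C = (95300·1.500 + 14000·133.0) / 109300 = 2005000/109300 = 18.34 mg/L; combined flow 109300 L/s.
Half-life 1.82 d → k = ln 2 / 1.82 = 0.3809 d⁻¹.
Applying C = C₀e^(−kt): 18.34 × 0.7223 = 13.25 mg/L.
Second outfall: C = (109300·13.25 + 8960·51.70)/118300 = 16.16 mg/L.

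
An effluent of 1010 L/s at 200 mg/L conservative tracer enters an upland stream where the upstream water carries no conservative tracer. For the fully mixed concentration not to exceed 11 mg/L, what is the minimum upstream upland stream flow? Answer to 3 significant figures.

Set C_mix = 11: (Q·0 + 1010·200.0) / (Q + 1010) = 11
→ Q = 1010·(200.0 − 11)/(11 − 0) = 17350 L/s.

17400 L/s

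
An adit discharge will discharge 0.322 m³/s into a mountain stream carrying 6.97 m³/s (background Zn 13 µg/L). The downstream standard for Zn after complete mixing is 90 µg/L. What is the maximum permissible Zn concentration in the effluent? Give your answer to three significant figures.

At the limit, (Qr·Cr + Qe·Cₑ)/(Qr + Qe) = 90:
Cₑ = (7.292·90 − 6.970·13.00) / 0.3220 = 1757 µg/L.

1760 µg/L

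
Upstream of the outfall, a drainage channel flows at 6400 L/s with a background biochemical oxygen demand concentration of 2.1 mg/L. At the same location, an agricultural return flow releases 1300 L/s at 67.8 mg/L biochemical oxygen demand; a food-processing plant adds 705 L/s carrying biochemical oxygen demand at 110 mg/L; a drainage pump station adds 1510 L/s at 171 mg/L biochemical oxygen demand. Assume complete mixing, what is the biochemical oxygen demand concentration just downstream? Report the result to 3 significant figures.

44.1 mg/L

Mixed concentration C = ΣQC/ΣQ = (6400·2.100 + 1300·67.80 + 705.0·110.0 + 1510·171.0) / 9915 = 437300/9915 = 44.11 mg/L.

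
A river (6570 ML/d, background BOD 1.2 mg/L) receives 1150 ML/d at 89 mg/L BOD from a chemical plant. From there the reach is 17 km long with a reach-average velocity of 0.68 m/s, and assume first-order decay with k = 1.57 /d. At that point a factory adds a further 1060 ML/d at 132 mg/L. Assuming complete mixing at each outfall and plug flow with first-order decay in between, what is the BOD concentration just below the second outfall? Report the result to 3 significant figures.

23.9 mg/L

Flow-weighted average: C = (6570·1.200 + 1150·89.00) / 7720 = 110200/7720 = 14.28 mg/L; combined flow 7720 ML/d.
Travel time t = 17·1000 / 0.68 = 25000 s = 6.944 h.
Decay over the reach: 14.28·exp(−kt) = 14.28·0.6349 = 9.066 mg/L.
Second outfall: C = (7720·9.066 + 1060·132.0)/8780 = 23.91 mg/L.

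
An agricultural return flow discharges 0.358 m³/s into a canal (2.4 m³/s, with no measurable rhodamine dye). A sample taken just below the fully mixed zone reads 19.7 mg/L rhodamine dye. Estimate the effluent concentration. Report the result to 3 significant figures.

Mass balance: 2.400·0 + 0.3580·Cₑ = 2.758·19.70
→ Cₑ = (2.758·19.70 − 2.400·0) / 0.3580 = 151.8 mg/L.

152 mg/L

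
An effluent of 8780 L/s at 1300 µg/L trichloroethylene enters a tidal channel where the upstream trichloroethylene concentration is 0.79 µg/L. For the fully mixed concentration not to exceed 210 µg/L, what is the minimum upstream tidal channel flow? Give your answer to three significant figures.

45700 L/s

Set C_mix = 210: (Q·0.7900 + 8780·1300) / (Q + 8780) = 210
→ Q = 8780·(1300 − 210)/(210 − 0.7900) = 45740 L/s.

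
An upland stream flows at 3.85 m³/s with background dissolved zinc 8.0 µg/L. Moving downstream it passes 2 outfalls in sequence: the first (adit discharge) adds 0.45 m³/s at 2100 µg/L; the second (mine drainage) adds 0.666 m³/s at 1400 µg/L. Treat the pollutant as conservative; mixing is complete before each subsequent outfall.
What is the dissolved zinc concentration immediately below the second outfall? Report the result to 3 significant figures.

384 µg/L

Below outfall 1: Q → 4.300 m³/s, C = (3.850·8.000 + 0.4500·2100)/4.300 = 226.9 µg/L.
Below outfall 2: Q → 4.966 m³/s, C = (4.300·226.9 + 0.6660·1400)/4.966 = 384.3 µg/L.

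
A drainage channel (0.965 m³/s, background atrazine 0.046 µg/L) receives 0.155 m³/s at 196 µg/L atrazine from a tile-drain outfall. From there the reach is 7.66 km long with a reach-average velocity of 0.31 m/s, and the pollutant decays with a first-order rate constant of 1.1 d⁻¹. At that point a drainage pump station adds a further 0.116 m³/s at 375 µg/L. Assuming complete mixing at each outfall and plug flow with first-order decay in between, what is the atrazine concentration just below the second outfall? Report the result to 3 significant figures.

53.2 µg/L

Conservation of mass: C = (0.9650·0.04600 + 0.1550·196.0) / 1.120 = 30.42/1.120 = 27.16 µg/L; combined flow 1.120 m³/s.
Travel time t = 7.66·1000 / 0.31 = 24710 s = 6.864 h.
After decay, C = 27.16 × e^(−kt) = 27.16 × 0.7301 = 19.83 µg/L.
At the second outfall, C = (1.120·19.83 + 0.1160·375.0) / (1.120 + 0.1160) = 53.17 µg/L.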